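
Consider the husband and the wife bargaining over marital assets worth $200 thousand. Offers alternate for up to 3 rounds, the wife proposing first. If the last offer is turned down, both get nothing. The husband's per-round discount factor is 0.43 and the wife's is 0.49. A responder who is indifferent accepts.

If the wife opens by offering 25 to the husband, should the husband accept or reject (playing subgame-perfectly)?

Round 3 (the wife proposes): the husband will accept anything ≥ 0, so the wife offers 0 and keeps 200.
Round 2 (the husband proposes): the wife can get 200 next round, worth 0.49 × 200 = 98 now; the husband offers that and keeps 102.
So by rejecting in round 1, the husband gets 102 next round, worth 0.43 × 102 = 43.86 now.
Offer 25 < 43.86, so the husband rejects.

Reject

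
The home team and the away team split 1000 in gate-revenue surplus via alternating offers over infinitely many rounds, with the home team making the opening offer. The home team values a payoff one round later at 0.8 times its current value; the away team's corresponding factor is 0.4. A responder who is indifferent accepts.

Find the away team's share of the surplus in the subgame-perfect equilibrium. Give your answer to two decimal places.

117.65

Let x be the home team's share when the home team proposes and y be the away team's share when the away team proposes.
The away team accepts iff offered ≥ 0.4·y, so x = 1000 − 0.4y. Symmetrically y = 1000 − 0.8x.
Substituting: x = 1000 − 0.4(1000 − 0.8x), giving x(1 − 0.8·0.4) = 1000(1 − 0.4).
So x = 1000 × 0.6 / 0.68 ≈ 882.3529, and the away team receives 1000 − x ≈ 117.6471.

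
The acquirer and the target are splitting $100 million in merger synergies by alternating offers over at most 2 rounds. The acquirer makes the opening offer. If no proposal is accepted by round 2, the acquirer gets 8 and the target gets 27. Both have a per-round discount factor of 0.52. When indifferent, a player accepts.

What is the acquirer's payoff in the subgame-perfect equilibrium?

Round 2 (the target proposes): the acquirer gets 8 if talks fail, so the target offers 8 and keeps 92.
Round 1 (the acquirer proposes): the target can get 92 next round, worth 0.52 × 92 = 47.84 now, so the acquirer offers 47.84, keeping 52.16.

52.16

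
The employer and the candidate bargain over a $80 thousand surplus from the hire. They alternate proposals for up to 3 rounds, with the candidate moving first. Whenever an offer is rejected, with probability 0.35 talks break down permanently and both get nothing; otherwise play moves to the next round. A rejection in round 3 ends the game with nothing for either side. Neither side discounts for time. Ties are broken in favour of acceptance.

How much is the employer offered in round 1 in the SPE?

18.2

Round 3 (the candidate proposes): rejection yields 0 for the employer; the candidate offers 0 and keeps 80.
Round 2 (the employer proposes): rejecting gives the candidate an expected 0.65 × 80 = 52. The employer offers 52 and keeps 80 − 52 = 28.
Round 1 (the candidate proposes): rejecting gives the employer an expected 0.65 × 28 = 18.2, so the candidate offers 18.2, keeping 61.8.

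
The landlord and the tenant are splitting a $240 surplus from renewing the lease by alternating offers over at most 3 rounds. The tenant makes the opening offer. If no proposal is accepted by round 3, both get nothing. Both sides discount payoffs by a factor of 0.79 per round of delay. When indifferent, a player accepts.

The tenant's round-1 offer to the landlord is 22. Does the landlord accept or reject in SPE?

Reject

Round 3 (the tenant proposes): rejection yields 0 for the landlord; the tenant offers 0 and keeps 240.
Round 2 (the landlord proposes): the tenant can get 240 next round, worth 0.79 × 240 = 189.6 now. The landlord offers 189.6 and keeps 240 − 189.6 = 50.4.
So by rejecting in round 1, the landlord gets 50.4 next round, worth 0.79 × 50.4 = 39.816 now.
Offer 22 < 39.816, so the landlord rejects.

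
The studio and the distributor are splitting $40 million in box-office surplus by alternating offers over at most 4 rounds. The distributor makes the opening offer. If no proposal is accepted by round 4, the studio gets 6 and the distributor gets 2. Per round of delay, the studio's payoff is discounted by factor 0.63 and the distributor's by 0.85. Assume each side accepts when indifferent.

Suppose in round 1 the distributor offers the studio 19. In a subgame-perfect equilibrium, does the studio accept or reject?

Accept

Work out the studio's continuation value if the offer is rejected.
Round 4 (the studio proposes): the distributor gets 2 if talks fail, so the studio offers 2 and keeps 38.
Round 3 (the distributor proposes): the studio can get 38 next round, worth 0.63 × 38 = 23.94 now. The distributor offers 23.94 and keeps 40 − 23.94 = 16.06.
Round 2 (the studio proposes): the distributor can get 16.06 next round, worth 0.85 × 16.06 = 13.651 now; the studio offers that and keeps 26.349.
So by rejecting in round 1, the studio gets 26.349 next round, worth 0.63 × 26.349 = 16.59987 now.
Offer 19 ≥ 16.59987, so the studio accepts.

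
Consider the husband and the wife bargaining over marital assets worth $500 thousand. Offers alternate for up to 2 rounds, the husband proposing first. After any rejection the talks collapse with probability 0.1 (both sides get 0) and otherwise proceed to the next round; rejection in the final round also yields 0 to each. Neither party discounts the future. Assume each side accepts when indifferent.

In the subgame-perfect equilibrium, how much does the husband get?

50

By backward induction:
Round 2 (the wife proposes): the husband will accept anything ≥ 0, so the wife offers 0 and keeps 500.
Round 1 (the husband proposes): rejecting gives the wife an expected 0.9 × 500 = 450; the husband offers that and keeps 50.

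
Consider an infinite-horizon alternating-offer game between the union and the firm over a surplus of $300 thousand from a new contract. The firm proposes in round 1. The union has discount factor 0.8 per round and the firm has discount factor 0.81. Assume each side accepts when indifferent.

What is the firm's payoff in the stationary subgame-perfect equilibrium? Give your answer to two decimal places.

170.45

In a stationary SPE each proposer offers the other exactly their discounted continuation value.
If the firm keeps x when proposing and the union keeps y when proposing, then x = 300 − 0.8y and y = 300 − 0.81x.
Solving: x = 300(1 − 0.8) / (1 − 0.81·0.8) = 60 / 0.352 ≈ 170.4545.
The union gets 300 − 170.4545 ≈ 129.5455.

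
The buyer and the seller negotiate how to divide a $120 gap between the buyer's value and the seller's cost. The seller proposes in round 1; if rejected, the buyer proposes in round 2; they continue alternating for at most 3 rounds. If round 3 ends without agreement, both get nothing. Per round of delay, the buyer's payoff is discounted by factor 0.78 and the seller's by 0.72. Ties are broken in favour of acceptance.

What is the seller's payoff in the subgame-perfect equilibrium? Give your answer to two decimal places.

Round 3 (the seller proposes): rejection yields 0 for the buyer; the seller offers 0 and keeps 120.
Round 2 (the buyer proposes): the seller can get 120 next round, worth 0.72 × 120 = 86.4 now; the buyer offers that and keeps 33.6.
Round 1 (the seller proposes): the buyer can get 33.6 next round, worth 0.78 × 33.6 = 26.208 now, so the seller offers 26.208, keeping 93.792.

93.79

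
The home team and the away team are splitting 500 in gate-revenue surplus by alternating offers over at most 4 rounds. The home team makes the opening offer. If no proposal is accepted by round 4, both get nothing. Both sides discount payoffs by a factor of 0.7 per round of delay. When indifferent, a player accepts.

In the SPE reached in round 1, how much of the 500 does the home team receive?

223.5

Round 4 (the away team proposes): the home team will accept anything ≥ 0, so the away team offers 0 and keeps 500.
Round 3 (the home team proposes): the away team can get 500 next round, worth 0.7 × 500 = 350 now; the home team offers that and keeps 150.
Round 2 (the away team proposes): the home team can get 150 next round, worth 0.7 × 150 = 105 now. The away team offers 105 and keeps 500 − 105 = 395.
Round 1 (the home team proposes): the away team can get 395 next round, worth 0.7 × 395 = 276.5 now. The home team offers 276.5 and keeps 500 − 276.5 = 223.5.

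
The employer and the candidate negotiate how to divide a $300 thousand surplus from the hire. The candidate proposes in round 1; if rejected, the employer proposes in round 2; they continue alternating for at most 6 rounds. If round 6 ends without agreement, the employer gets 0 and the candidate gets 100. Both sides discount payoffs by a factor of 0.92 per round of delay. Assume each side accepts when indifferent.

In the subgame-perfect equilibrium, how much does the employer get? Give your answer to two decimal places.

172.58

By backward induction:
Round 6 (the employer proposes): the candidate gets 100 if talks fail, so the employer offers 100 and keeps 200.
Round 5 (the candidate proposes): the employer can get 200 next round, worth 0.92 × 200 = 184 now. The candidate offers 184 and keeps 300 − 184 = 116.
Round 4 (the employer proposes): the candidate can get 116 next round, worth 0.92 × 116 = 106.72 now; the employer offers that and keeps 193.28.
Round 3 (the candidate proposes): the employer can get 193.28 next round, worth 0.92 × 193.28 = 177.8176 now. The candidate offers 177.8176 and keeps 300 − 177.8176 = 122.1824.
Round 2 (the employer proposes): the candidate can get 122.1824 next round, worth 0.92 × 122.1824 = 112.407808 now; the employer offers that and keeps 187.592192.
Round 1 (the candidate proposes): the employer can get 187.592192 next round, worth 0.92 × 187.592192 = 172.58481664 now; the candidate offers that and keeps 127.41518336.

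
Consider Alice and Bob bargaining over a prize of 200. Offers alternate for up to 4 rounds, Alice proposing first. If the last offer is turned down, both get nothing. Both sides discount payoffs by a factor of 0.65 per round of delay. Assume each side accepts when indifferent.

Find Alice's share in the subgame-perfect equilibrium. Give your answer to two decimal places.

99.58

Work backward from the last round.
Round 4 (Bob proposes): Alice will accept anything ≥ 0, so Bob offers 0 and keeps 200.
Round 3 (Alice proposes): Bob can get 200 next round, worth 0.65 × 200 = 130 now; Alice offers that and keeps 70.
Round 2 (Bob proposes): Alice can get 70 next round, worth 0.65 × 70 = 45.5 now, so Bob offers 45.5, keeping 154.5.
Round 1 (Alice proposes): Bob can get 154.5 next round, worth 0.65 × 154.5 = 100.425 now. Alice offers 100.425 and keeps 200 − 100.425 = 99.575.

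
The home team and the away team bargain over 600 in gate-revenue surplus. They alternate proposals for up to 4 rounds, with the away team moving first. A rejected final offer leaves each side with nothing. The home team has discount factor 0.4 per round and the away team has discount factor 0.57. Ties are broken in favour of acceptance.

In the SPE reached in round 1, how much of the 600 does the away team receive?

442.08

Solve by backward induction from round 4.
Round 4 (the home team proposes): rejection yields 0 for the away team; the home team offers 0 and keeps 600.
Round 3 (the away team proposes): the home team can get 600 next round, worth 0.4 × 600 = 240 now, so the away team offers 240, keeping 360.
Round 2 (the home team proposes): the away team can get 360 next round, worth 0.57 × 360 = 205.2 now, so the home team offers 205.2, keeping 394.8.
Round 1 (the away team proposes): the home team can get 394.8 next round, worth 0.4 × 394.8 = 157.92 now; the away team offers that and keeps 442.08.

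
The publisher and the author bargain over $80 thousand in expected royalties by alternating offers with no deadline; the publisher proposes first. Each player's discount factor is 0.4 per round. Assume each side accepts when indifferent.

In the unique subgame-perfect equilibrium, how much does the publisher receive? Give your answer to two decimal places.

57.14

Let x be the publisher's share when the publisher proposes and y be the author's share when the author proposes.
The author accepts iff offered ≥ 0.4·y, so x = 80 − 0.4y. Symmetrically y = 80 − 0.4x.
Substituting: x = 80 − 0.4(80 − 0.4x), giving x(1 − 0.4·0.4) = 80(1 − 0.4).
So x = 80 × 0.6 / 0.84 ≈ 57.1429, and the author receives 80 − x ≈ 22.8571.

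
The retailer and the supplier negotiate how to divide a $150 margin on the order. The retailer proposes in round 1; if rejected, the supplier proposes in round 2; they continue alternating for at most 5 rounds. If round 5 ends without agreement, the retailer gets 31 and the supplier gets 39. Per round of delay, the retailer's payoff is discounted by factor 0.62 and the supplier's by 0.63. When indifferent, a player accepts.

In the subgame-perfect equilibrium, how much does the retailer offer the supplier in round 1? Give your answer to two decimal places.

Solve by backward induction from round 5.
Round 5 (the retailer proposes): the supplier gets 39 if talks fail, so the retailer offers 39 and keeps 111.
Round 4 (the supplier proposes): the retailer can get 111 next round, worth 0.62 × 111 = 68.82 now; the supplier offers that and keeps 81.18.
Round 3 (the retailer proposes): the supplier can get 81.18 next round, worth 0.63 × 81.18 = 51.1434 now, so the retailer offers 51.1434, keeping 98.8566.
Round 2 (the supplier proposes): the retailer can get 98.8566 next round, worth 0.62 × 98.8566 = 61.291092 now. The supplier offers 61.291092 and keeps 150 − 61.291092 = 88.708908.
Round 1 (the retailer proposes): the supplier can get 88.708908 next round, worth 0.63 × 88.708908 = 55.88661204 now. The retailer offers 55.88661204 and keeps 150 − 55.88661204 = 94.11338796.

55.89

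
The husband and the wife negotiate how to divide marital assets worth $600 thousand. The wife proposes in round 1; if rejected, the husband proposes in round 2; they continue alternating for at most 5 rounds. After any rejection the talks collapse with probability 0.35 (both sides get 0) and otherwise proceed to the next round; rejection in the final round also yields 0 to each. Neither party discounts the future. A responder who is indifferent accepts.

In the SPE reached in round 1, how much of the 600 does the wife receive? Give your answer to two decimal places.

Round 5 (the wife proposes): the husband will accept anything ≥ 0, so the wife offers 0 and keeps 600.
Round 4 (the husband proposes): rejecting gives the wife an expected 0.65 × 600 = 390, so the husband offers 390, keeping 210.
Round 3 (the wife proposes): rejecting gives the husband an expected 0.65 × 210 = 136.5, so the wife offers 136.5, keeping 463.5.
Round 2 (the husband proposes): rejecting gives the wife an expected 0.65 × 463.5 = 301.275; the husband offers that and keeps 298.725.
Round 1 (the wife proposes): rejecting gives the husband an expected 0.65 × 298.725 = 194.17125. The wife offers 194.17125 and keeps 600 − 194.17125 = 405.82875.

405.83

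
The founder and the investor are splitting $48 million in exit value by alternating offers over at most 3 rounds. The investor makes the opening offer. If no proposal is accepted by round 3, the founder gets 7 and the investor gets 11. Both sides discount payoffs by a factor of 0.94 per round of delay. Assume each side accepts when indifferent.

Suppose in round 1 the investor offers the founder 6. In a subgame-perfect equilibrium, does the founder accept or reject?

Round 3 (the investor proposes): the founder gets 7 if talks fail, so the investor offers 7 and keeps 41.
Round 2 (the founder proposes): the investor can get 41 next round, worth 0.94 × 41 = 38.54 now. The founder offers 38.54 and keeps 48 − 38.54 = 9.46.
So by rejecting in round 1, the founder gets 9.46 next round, worth 0.94 × 9.46 = 8.8924 now.
Offer 6 < 8.8924, so the founder rejects.

Reject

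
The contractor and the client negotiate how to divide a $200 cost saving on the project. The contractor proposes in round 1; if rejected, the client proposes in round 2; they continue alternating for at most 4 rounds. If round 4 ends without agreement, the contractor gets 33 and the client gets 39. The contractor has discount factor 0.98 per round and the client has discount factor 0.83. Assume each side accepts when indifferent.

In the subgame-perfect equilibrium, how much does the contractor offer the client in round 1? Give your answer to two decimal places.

116.07

By backward induction:
Round 4 (the client proposes): the contractor gets 33 if talks fail, so the client offers 33 and keeps 167.
Round 3 (the contractor proposes): the client can get 167 next round, worth 0.83 × 167 = 138.61 now; the contractor offers that and keeps 61.39.
Round 2 (the client proposes): the contractor can get 61.39 next round, worth 0.98 × 61.39 = 60.1622 now. The client offers 60.1622 and keeps 200 − 60.1622 = 139.8378.
Round 1 (the contractor proposes): the client can get 139.8378 next round, worth 0.83 × 139.8378 = 116.065374 now, so the contractor offers 116.065374, keeping 83.934626.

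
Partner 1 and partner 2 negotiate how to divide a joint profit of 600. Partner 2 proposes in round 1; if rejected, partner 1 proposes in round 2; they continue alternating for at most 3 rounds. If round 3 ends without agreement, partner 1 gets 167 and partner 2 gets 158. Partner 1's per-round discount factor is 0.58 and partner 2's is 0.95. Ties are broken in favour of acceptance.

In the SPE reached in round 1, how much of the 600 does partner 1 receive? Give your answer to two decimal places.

Work backward from the last round.
Round 3 (partner 2 proposes): partner 1 gets 167 if talks fail, so partner 2 offers 167 and keeps 433.
Round 2 (partner 1 proposes): partner 2 can get 433 next round, worth 0.95 × 433 = 411.35 now; partner 1 offers that and keeps 188.65.
Round 1 (partner 2 proposes): partner 1 can get 188.65 next round, worth 0.58 × 188.65 = 109.417 now, so partner 2 offers 109.417, keeping 490.583.

109.42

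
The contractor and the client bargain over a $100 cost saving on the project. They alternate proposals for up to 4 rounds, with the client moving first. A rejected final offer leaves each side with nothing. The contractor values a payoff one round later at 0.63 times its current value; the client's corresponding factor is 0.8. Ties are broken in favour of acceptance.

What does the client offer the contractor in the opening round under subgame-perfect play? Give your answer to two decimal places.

Solve by backward induction from round 4.
Round 4 (the contractor proposes): rejection yields 0 for the client; the contractor offers 0 and keeps 100.
Round 3 (the client proposes): the contractor can get 100 next round, worth 0.63 × 100 = 63 now; the client offers that and keeps 37.
Round 2 (the contractor proposes): the client can get 37 next round, worth 0.8 × 37 = 29.6 now, so the contractor offers 29.6, keeping 70.4.
Round 1 (the client proposes): the contractor can get 70.4 next round, worth 0.63 × 70.4 = 44.352 now, so the client offers 44.352, keeping 55.648.

44.35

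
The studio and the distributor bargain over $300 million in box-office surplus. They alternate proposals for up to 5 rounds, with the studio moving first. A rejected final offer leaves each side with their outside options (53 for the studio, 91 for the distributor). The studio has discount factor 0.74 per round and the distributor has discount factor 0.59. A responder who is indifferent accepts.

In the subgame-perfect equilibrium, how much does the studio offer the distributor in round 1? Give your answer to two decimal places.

Round 5 (the studio proposes): the distributor gets 91 if talks fail, so the studio offers 91 and keeps 209.
Round 4 (the distributor proposes): the studio can get 209 next round, worth 0.74 × 209 = 154.66 now. The distributor offers 154.66 and keeps 300 − 154.66 = 145.34.
Round 3 (the studio proposes): the distributor can get 145.34 next round, worth 0.59 × 145.34 = 85.7506 now. The studio offers 85.7506 and keeps 300 − 85.7506 = 214.2494.
Round 2 (the distributor proposes): the studio can get 214.2494 next round, worth 0.74 × 214.2494 = 158.544556 now. The distributor offers 158.544556 and keeps 300 − 158.544556 = 141.455444.
Round 1 (the studio proposes): the distributor can get 141.455444 next round, worth 0.59 × 141.455444 = 83.45871196 now. The studio offers 83.45871196 and keeps 300 − 83.45871196 = 216.54128804.

83.46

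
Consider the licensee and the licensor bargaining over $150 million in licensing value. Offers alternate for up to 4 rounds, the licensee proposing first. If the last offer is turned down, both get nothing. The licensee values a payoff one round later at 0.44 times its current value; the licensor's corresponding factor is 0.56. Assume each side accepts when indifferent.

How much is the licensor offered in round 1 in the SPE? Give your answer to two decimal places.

Round 4 (the licensor proposes): rejection yields 0 for the licensee; the licensor offers 0 and keeps 150.
Round 3 (the licensee proposes): the licensor can get 150 next round, worth 0.56 × 150 = 84 now, so the licensee offers 84, keeping 66.
Round 2 (the licensor proposes): the licensee can get 66 next round, worth 0.44 × 66 = 29.04 now, so the licensor offers 29.04, keeping 120.96.
Round 1 (the licensee proposes): the licensor can get 120.96 next round, worth 0.56 × 120.96 = 67.7376 now; the licensee offers that and keeps 82.2624.

67.74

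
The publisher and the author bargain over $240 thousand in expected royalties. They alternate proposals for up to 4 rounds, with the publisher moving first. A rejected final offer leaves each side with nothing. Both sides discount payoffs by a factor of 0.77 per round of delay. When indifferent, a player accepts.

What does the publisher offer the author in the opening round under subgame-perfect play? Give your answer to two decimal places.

Round 4 (the author proposes): rejection yields 0 for the publisher; the author offers 0 and keeps 240.
Round 3 (the publisher proposes): the author can get 240 next round, worth 0.77 × 240 = 184.8 now. The publisher offers 184.8 and keeps 240 − 184.8 = 55.2.
Round 2 (the author proposes): the publisher can get 55.2 next round, worth 0.77 × 55.2 = 42.504 now. The author offers 42.504 and keeps 240 − 42.504 = 197.496.
Round 1 (the publisher proposes): the author can get 197.496 next round, worth 0.77 × 197.496 = 152.07192 now, so the publisher offers 152.07192, keeping 87.92808.

152.07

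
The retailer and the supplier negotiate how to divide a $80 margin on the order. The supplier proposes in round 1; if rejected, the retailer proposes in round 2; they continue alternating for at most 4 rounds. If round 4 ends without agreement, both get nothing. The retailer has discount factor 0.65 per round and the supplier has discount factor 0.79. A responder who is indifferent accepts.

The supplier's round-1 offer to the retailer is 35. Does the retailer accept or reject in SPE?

Round 4 (the retailer proposes): the supplier will accept anything ≥ 0, so the retailer offers 0 and keeps 80.
Round 3 (the supplier proposes): the retailer can get 80 next round, worth 0.65 × 80 = 52 now. The supplier offers 52 and keeps 80 − 52 = 28.
Round 2 (the retailer proposes): the supplier can get 28 next round, worth 0.79 × 28 = 22.12 now; the retailer offers that and keeps 57.88.
So by rejecting in round 1, the retailer gets 57.88 next round, worth 0.65 × 57.88 = 37.622 now.
Offer 35 < 37.622, so the retailer rejects.

Reject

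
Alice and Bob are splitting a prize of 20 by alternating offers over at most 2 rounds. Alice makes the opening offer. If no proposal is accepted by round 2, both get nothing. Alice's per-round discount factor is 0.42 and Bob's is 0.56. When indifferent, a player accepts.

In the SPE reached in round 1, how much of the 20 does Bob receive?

11.2

Round 2 (Bob proposes): Alice will accept anything ≥ 0, so Bob offers 0 and keeps 20.
Round 1 (Alice proposes): Bob can get 20 next round, worth 0.56 × 20 = 11.2 now. Alice offers 11.2 and keeps 20 − 11.2 = 8.8.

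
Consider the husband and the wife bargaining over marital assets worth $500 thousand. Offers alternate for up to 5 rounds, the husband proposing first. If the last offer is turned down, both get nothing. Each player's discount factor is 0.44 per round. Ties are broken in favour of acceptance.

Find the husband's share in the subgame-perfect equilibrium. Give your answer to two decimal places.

Solve by backward induction from round 5.
Round 5 (the husband proposes): rejection yields 0 for the wife; the husband offers 0 and keeps 500.
Round 4 (the wife proposes): the husband can get 500 next round, worth 0.44 × 500 = 220 now. The wife offers 220 and keeps 500 − 220 = 280.
Round 3 (the husband proposes): the wife can get 280 next round, worth 0.44 × 280 = 123.2 now. The husband offers 123.2 and keeps 500 − 123.2 = 376.8.
Round 2 (the wife proposes): the husband can get 376.8 next round, worth 0.44 × 376.8 = 165.792 now; the wife offers that and keeps 334.208.
Round 1 (the husband proposes): the wife can get 334.208 next round, worth 0.44 × 334.208 = 147.05152 now. The husband offers 147.05152 and keeps 500 − 147.05152 = 352.94848.

352.95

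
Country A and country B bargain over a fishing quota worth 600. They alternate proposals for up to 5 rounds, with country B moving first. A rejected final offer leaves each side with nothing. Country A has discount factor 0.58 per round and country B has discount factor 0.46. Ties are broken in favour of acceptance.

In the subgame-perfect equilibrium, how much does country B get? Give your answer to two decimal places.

361.94

Round 5 (country B proposes): country A will accept anything ≥ 0, so country B offers 0 and keeps 600.
Round 4 (country A proposes): country B can get 600 next round, worth 0.46 × 600 = 276 now, so country A offers 276, keeping 324.
Round 3 (country B proposes): country A can get 324 next round, worth 0.58 × 324 = 187.92 now, so country B offers 187.92, keeping 412.08.
Round 2 (country A proposes): country B can get 412.08 next round, worth 0.46 × 412.08 = 189.5568 now; country A offers that and keeps 410.4432.
Round 1 (country B proposes): country A can get 410.4432 next round, worth 0.58 × 410.4432 = 238.057056 now, so country B offers 238.057056, keeping 361.942944.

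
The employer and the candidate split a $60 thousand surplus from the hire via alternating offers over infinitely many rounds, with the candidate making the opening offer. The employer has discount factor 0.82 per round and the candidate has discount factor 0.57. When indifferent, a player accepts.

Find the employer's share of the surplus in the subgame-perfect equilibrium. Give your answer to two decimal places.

39.72

Let x be the candidate's share when the candidate proposes and y be the employer's share when the employer proposes.
The employer accepts iff offered ≥ 0.82·y, so x = 60 − 0.82y. Symmetrically y = 60 − 0.57x.
Substituting: x = 60 − 0.82(60 − 0.57x), giving x(1 − 0.57·0.82) = 60(1 − 0.82).
So x = 60 × 0.18 / 0.5326 ≈ 20.2779, and the employer receives 60 − x ≈ 39.7221.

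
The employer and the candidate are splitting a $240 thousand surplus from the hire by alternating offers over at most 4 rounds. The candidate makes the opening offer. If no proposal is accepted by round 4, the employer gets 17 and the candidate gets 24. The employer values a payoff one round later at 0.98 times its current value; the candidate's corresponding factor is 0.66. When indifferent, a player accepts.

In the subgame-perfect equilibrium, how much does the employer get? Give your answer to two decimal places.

Round 4 (the employer proposes): the candidate gets 24 if talks fail, so the employer offers 24 and keeps 216.
Round 3 (the candidate proposes): the employer can get 216 next round, worth 0.98 × 216 = 211.68 now, so the candidate offers 211.68, keeping 28.32.
Round 2 (the employer proposes): the candidate can get 28.32 next round, worth 0.66 × 28.32 = 18.6912 now. The employer offers 18.6912 and keeps 240 − 18.6912 = 221.3088.
Round 1 (the candidate proposes): the employer can get 221.3088 next round, worth 0.98 × 221.3088 = 216.882624 now; the candidate offers that and keeps 23.117376.

216.88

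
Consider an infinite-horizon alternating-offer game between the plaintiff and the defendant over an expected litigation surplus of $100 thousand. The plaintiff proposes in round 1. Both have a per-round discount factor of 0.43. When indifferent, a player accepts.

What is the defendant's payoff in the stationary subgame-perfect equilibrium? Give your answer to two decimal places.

30.07

When the plaintiff proposes, the defendant accepts any offer worth at least 0.43 times what the defendant would get by proposing next round; and vice versa.
This gives x = 100 − 0.43y and y = 100 − 0.43x, where x and y are each side's share when it proposes.
Hence (1 − 0.43·0.43)x = 100(1 − 0.43), i.e. 0.8151·x = 57.
x ≈ 69.9301; the defendant's share is 100 − x ≈ 30.0699.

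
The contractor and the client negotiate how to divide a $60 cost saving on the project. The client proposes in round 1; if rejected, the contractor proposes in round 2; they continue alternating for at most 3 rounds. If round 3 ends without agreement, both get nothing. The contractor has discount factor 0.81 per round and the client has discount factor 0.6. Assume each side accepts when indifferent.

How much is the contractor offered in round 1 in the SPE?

19.44

Solve by backward induction from round 3.
Round 3 (the client proposes): rejection yields 0 for the contractor; the client offers 0 and keeps 60.
Round 2 (the contractor proposes): the client can get 60 next round, worth 0.6 × 60 = 36 now. The contractor offers 36 and keeps 60 − 36 = 24.
Round 1 (the client proposes): the contractor can get 24 next round, worth 0.81 × 24 = 19.44 now, so the client offers 19.44, keeping 40.56.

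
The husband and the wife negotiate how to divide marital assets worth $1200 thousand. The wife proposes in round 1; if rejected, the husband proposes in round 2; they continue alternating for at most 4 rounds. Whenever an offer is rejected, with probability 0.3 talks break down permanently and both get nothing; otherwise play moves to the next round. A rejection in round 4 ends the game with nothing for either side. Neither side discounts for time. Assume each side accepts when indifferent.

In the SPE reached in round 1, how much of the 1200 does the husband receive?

663.6

By backward induction:
Round 4 (the husband proposes): rejection yields 0 for the wife; the husband offers 0 and keeps 1200.
Round 3 (the wife proposes): rejecting gives the husband an expected 0.7 × 1200 = 840; the wife offers that and keeps 360.
Round 2 (the husband proposes): rejecting gives the wife an expected 0.7 × 360 = 252. The husband offers 252 and keeps 1200 − 252 = 948.
Round 1 (the wife proposes): rejecting gives the husband an expected 0.7 × 948 = 663.6, so the wife offers 663.6, keeping 536.4.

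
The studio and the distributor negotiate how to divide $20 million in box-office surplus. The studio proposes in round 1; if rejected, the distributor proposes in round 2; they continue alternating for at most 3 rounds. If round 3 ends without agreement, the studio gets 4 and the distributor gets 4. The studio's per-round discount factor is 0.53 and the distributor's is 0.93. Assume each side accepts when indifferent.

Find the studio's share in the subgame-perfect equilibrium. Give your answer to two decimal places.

Work backward from the last round.
Round 3 (the studio proposes): the distributor gets 4 if talks fail, so the studio offers 4 and keeps 16.
Round 2 (the distributor proposes): the studio can get 16 next round, worth 0.53 × 16 = 8.48 now. The distributor offers 8.48 and keeps 20 − 8.48 = 11.52.
Round 1 (the studio proposes): the distributor can get 11.52 next round, worth 0.93 × 11.52 = 10.7136 now. The studio offers 10.7136 and keeps 20 − 10.7136 = 9.2864.

9.29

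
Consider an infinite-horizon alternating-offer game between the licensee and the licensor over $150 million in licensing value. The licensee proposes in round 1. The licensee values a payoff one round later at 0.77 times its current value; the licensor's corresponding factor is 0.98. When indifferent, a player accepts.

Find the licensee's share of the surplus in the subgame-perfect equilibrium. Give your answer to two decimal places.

12.22

Let x be the licensee's share when the licensee proposes and y be the licensor's share when the licensor proposes.
The licensor accepts iff offered ≥ 0.98·y, so x = 150 − 0.98y. Symmetrically y = 150 − 0.77x.
Substituting: x = 150 − 0.98(150 − 0.77x), giving x(1 − 0.77·0.98) = 150(1 − 0.98).
So x = 150 × 0.02 / 0.2454 ≈ 12.2249, and the licensor receives 150 − x ≈ 137.7751.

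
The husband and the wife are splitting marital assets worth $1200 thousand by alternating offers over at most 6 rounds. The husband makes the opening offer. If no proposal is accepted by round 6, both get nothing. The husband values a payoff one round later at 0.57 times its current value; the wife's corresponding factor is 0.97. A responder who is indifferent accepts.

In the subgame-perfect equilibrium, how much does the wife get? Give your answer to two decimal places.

Work backward from the last round.
Round 6 (the wife proposes): rejection yields 0 for the husband; the wife offers 0 and keeps 1200.
Round 5 (the husband proposes): the wife can get 1200 next round, worth 0.97 × 1200 = 1164 now. The husband offers 1164 and keeps 1200 − 1164 = 36.
Round 4 (the wife proposes): the husband can get 36 next round, worth 0.57 × 36 = 20.52 now; the wife offers that and keeps 1179.48.
Round 3 (the husband proposes): the wife can get 1179.48 next round, worth 0.97 × 1179.48 = 1144.0956 now; the husband offers that and keeps 55.9044.
Round 2 (the wife proposes): the husband can get 55.9044 next round, worth 0.57 × 55.9044 = 31.865508 now. The wife offers 31.865508 and keeps 1200 − 31.865508 = 1168.134492.
Round 1 (the husband proposes): the wife can get 1168.134492 next round, worth 0.97 × 1168.134492 = 1133.09045724 now; the husband offers that and keeps 66.90954276.

1133.09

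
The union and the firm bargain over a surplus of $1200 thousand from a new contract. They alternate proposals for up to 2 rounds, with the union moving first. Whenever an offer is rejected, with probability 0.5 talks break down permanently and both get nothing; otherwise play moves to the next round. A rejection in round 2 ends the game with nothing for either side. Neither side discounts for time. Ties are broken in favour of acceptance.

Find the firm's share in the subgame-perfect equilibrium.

600

By backward induction:
Round 2 (the firm proposes): the union will accept anything ≥ 0, so the firm offers 0 and keeps 1200.
Round 1 (the union proposes): rejecting gives the firm an expected 0.5 × 1200 = 600, so the union offers 600, keeping 600.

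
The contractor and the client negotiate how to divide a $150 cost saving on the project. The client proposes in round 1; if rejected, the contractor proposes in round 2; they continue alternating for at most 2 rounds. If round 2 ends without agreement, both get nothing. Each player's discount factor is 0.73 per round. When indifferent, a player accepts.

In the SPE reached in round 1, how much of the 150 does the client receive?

40.5

Round 2 (the contractor proposes): rejection yields 0 for the client; the contractor offers 0 and keeps 150.
Round 1 (the client proposes): the contractor can get 150 next round, worth 0.73 × 150 = 109.5 now. The client offers 109.5 and keeps 150 − 109.5 = 40.5.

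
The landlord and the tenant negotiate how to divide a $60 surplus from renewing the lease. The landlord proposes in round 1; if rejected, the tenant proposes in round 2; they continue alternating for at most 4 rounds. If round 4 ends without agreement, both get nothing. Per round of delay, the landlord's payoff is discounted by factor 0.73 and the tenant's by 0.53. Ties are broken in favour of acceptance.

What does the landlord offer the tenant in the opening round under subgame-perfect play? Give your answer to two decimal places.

Round 4 (the tenant proposes): the landlord will accept anything ≥ 0, so the tenant offers 0 and keeps 60.
Round 3 (the landlord proposes): the tenant can get 60 next round, worth 0.53 × 60 = 31.8 now; the landlord offers that and keeps 28.2.
Round 2 (the tenant proposes): the landlord can get 28.2 next round, worth 0.73 × 28.2 = 20.586 now, so the tenant offers 20.586, keeping 39.414.
Round 1 (the landlord proposes): the tenant can get 39.414 next round, worth 0.53 × 39.414 = 20.88942 now; the landlord offers that and keeps 39.11058.

20.89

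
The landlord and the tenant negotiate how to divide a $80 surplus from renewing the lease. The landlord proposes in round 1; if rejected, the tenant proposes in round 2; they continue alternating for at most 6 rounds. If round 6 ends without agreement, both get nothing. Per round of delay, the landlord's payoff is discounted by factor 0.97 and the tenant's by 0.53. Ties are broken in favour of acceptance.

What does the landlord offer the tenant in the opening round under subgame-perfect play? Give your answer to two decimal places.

Round 6 (the tenant proposes): rejection yields 0 for the landlord; the tenant offers 0 and keeps 80.
Round 5 (the landlord proposes): the tenant can get 80 next round, worth 0.53 × 80 = 42.4 now, so the landlord offers 42.4, keeping 37.6.
Round 4 (the tenant proposes): the landlord can get 37.6 next round, worth 0.97 × 37.6 = 36.472 now; the tenant offers that and keeps 43.528.
Round 3 (the landlord proposes): the tenant can get 43.528 next round, worth 0.53 × 43.528 = 23.06984 now. The landlord offers 23.06984 and keeps 80 − 23.06984 = 56.93016.
Round 2 (the tenant proposes): the landlord can get 56.93016 next round, worth 0.97 × 56.93016 = 55.2222552 now. The tenant offers 55.2222552 and keeps 80 − 55.2222552 = 24.7777448.
Round 1 (the landlord proposes): the tenant can get 24.7777448 next round, worth 0.53 × 24.7777448 = 13.132204744 now; the landlord offers that and keeps 66.867795256.

13.13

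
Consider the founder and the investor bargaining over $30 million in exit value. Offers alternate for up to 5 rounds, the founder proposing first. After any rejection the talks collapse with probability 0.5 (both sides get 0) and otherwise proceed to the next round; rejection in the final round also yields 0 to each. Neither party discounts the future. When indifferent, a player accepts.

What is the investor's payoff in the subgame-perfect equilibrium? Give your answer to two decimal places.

9.38

Round 5 (the founder proposes): the investor will accept anything ≥ 0, so the founder offers 0 and keeps 30.
Round 4 (the investor proposes): rejecting gives the founder an expected 0.5 × 30 = 15. The investor offers 15 and keeps 30 − 15 = 15.
Round 3 (the founder proposes): rejecting gives the investor an expected 0.5 × 15 = 7.5, so the founder offers 7.5, keeping 22.5.
Round 2 (the investor proposes): rejecting gives the founder an expected 0.5 × 22.5 = 11.25; the investor offers that and keeps 18.75.
Round 1 (the founder proposes): rejecting gives the investor an expected 0.5 × 18.75 = 9.375; the founder offers that and keeps 20.625.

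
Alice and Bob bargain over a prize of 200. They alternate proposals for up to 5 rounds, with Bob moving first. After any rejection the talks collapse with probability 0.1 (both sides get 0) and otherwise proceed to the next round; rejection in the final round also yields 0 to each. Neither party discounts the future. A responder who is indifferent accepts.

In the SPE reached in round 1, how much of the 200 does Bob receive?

Round 5 (Bob proposes): Alice will accept anything ≥ 0, so Bob offers 0 and keeps 200.
Round 4 (Alice proposes): rejecting gives Bob an expected 0.9 × 200 = 180, so Alice offers 180, keeping 20.
Round 3 (Bob proposes): rejecting gives Alice an expected 0.9 × 20 = 18; Bob offers that and keeps 182.
Round 2 (Alice proposes): rejecting gives Bob an expected 0.9 × 182 = 163.8. Alice offers 163.8 and keeps 200 − 163.8 = 36.2.
Round 1 (Bob proposes): rejecting gives Alice an expected 0.9 × 36.2 = 32.58. Bob offers 32.58 and keeps 200 − 32.58 = 167.42.

167.42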